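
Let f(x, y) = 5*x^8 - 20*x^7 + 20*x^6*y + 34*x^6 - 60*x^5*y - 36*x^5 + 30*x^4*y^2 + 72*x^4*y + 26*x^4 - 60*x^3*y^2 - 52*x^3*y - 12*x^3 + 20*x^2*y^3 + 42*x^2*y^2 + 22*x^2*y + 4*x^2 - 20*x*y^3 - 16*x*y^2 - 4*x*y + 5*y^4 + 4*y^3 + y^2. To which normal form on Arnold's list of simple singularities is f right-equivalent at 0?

A_{3}

The Hessian of f at 0 is [[8, -4], [-4, 2]] with rank 1, so corank 1. A Groebner basis of the Jacobian ideal J(f) in C{x,y} is {x^2 - 2*x/3 + y/3, x*y - 4*x/3 + 2*y/3, -8*x/3 + y^2 + 4*y/3}; counting standard monomials gives mu = 3. Corank 1: A-series; mu = 3 gives A_3.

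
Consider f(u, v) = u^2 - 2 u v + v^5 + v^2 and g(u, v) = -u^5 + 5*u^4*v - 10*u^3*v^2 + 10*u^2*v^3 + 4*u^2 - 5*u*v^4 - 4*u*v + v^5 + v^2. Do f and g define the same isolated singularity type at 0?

Yes.

The Hessian of f at 0 has rank 1. Corank 1: A-series; mu = 4 gives A_4. The Hessian of g at 0 has rank 1. Corank 1: A-series; mu = 4 gives A_4. Both have type A_4, hence right-equivalent.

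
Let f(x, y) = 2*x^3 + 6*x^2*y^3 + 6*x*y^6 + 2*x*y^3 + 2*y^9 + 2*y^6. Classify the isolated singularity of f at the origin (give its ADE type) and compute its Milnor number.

The Hessian of f at 0 has rank 0. Corank 2; j^3 = 2*x^3 is a perfect cube, so E-series; the 4-jet and mu = 7 give E_7.

Type E_{7}, Milnor number mu = 7.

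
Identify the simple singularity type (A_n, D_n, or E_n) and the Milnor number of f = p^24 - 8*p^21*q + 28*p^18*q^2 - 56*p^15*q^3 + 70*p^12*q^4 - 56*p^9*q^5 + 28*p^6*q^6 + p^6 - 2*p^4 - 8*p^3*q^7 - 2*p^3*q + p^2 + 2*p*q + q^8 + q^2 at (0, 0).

Type A_{7}, Milnor number mu = 7.

The Hessian of f at 0 has rank 1. Corank 1: A-series; mu = 7 gives A_7.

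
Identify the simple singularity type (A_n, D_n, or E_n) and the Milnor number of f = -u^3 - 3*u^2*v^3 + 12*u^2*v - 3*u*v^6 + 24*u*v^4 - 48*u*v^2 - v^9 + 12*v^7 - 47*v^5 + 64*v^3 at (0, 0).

The Hessian of f at 0 is [[0, 0], [0, 0]] with rank 0, so corank 2. A Groebner basis of the Jacobian ideal J(f) in C{u,v} is {u^2/2 + u*v^3 - 4*u*v + 8*v^2, v^4, u^3 - 48*u*v^2 + 128*v^3, u^2*v - 8*u*v^2 + 16*v^3}; counting standard monomials gives mu = 8. Corank 2; j^3 = -(u - 4*v)^3 is a perfect cube, so E-series; the 5-jet and mu = 8 give E_8.

Type E8, Milnor number mu = 8.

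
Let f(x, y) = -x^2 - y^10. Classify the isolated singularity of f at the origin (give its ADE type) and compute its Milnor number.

Type A9, Milnor number mu = 9.

The Hessian of f at 0 has rank 1. Corank 1: A-series; mu = 9 gives A_9.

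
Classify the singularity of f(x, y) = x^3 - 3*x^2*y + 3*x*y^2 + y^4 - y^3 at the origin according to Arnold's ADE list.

The Hessian of f at 0 is [[0, 0], [0, 0]] with rank 0, so corank 2. A Groebner basis of the Jacobian ideal J(f) in C{x,y} is {y^3, x^2 - 2*x*y + y^2}; counting standard monomials gives mu = 6. Corank 2; j^3 = (x - y)^3 is a perfect cube, so E-series; the 4-jet and mu = 6 give E_6.

E_{6}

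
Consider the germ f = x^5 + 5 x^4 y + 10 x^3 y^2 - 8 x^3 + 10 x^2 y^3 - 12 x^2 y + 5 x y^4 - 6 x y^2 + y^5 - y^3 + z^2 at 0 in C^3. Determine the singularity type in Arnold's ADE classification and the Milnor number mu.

The Hessian of f at 0 is [[0, 0, 0], [0, 0, 0], [0, 0, 2]] with rank 1, so corank 2. A Groebner basis of the Jacobian ideal J(f) in C{x,y,z} is {y^5, x*y^3 + 5*y^4/8, x^2 + x*y + y^2/4, z}; counting standard monomials gives mu = 8. Corank 2; j^3 = -(2*x + y)^3 is a perfect cube, so E-series; the 5-jet and mu = 8 give E_8.

Type E8, Milnor number mu = 8.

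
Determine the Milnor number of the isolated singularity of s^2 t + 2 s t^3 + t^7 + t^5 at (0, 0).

8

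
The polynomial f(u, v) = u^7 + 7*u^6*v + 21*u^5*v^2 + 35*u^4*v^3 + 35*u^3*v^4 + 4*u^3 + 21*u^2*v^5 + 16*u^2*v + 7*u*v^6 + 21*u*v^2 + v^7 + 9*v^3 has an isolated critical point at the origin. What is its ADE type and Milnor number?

The Hessian of f at 0 is [[0, 0], [0, 0]] with rank 0, so corank 2. A Groebner basis of the Jacobian ideal J(f) in C{u,v} is {128*u*v/7 + v^6 + 192*v^2/7, u*v^2 + 3*v^3/2, u^2 + 5*u*v/2 + 3*v^2/2}; counting standard monomials gives mu = 8. Corank 2; j^3 = (u + v)*(2*u + 3*v)^2 has shape L^2 M (L != M), so D-series; mu = 8 gives D_8.

Type D8, Milnor number mu = 8.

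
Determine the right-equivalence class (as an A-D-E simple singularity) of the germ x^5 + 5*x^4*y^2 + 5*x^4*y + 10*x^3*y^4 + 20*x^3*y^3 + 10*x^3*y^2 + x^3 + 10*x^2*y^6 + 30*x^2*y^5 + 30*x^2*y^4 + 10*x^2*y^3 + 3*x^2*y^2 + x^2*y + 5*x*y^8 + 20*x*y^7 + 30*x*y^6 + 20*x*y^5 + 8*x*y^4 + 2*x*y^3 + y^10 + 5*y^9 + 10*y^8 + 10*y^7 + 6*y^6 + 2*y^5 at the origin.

D6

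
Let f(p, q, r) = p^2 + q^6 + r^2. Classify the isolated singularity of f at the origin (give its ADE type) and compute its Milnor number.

Type A_5, Milnor number mu = 5.

The Hessian of f at 0 has rank 2. Corank 1: A-series; mu = 5 gives A_5.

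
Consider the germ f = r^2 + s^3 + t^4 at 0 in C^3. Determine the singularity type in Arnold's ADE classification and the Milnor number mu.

Type E6, Milnor number mu = 6.

The Hessian of f at 0 is [[0, 0, 0], [0, 0, 0], [0, 0, 2]] with rank 1, so corank 2. A Groebner basis of the Jacobian ideal J(f) in C{s,t,r} is {t^3, s^2, r}; counting standard monomials gives mu = 6. Corank 2; j^3 = s^3 is a perfect cube, so E-series; the 4-jet and mu = 6 give E_6.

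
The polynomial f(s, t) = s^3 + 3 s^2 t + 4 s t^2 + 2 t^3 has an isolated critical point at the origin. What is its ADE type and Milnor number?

Type D_4, Milnor number mu = 4.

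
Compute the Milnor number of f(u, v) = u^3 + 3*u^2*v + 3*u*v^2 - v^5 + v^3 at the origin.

The Hessian of f at 0 has rank 0. Corank 2; j^3 = (u + v)^3 is a perfect cube, so E-series; the 5-jet and mu = 8 give E_8.

8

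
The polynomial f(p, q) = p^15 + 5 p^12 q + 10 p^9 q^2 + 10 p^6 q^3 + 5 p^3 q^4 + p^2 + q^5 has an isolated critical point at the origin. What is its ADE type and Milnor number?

Type A_{4}, Milnor number mu = 4.

The Hessian of f at 0 has rank 1. Corank 1: A-series; mu = 4 gives A_4.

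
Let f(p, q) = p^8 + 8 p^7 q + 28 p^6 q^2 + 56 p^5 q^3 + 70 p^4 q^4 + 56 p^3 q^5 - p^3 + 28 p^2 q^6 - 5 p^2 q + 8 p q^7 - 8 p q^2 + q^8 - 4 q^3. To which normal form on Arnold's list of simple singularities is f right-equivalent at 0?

D9

The Hessian of f at 0 has rank 0. Corank 2; j^3 = -(p + q)*(p + 2*q)^2 has shape L^2 M (L != M), so D-series; mu = 9 gives D_9.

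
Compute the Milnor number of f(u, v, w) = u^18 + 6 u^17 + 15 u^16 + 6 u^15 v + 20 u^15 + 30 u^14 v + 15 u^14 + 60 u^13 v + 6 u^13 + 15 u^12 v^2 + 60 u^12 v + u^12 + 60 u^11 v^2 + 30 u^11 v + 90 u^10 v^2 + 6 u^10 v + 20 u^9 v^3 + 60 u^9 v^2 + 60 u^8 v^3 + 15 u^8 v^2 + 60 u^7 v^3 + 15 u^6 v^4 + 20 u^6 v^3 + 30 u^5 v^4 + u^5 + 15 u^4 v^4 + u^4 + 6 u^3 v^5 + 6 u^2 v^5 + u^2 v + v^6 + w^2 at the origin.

The Hessian of f at 0 is [[0, 0, 0], [0, 0, 0], [0, 0, 2]] with rank 1, so corank 2. A Groebner basis of the Jacobian ideal J(f) in C{u,v,w} is {u^2/6 + v^5, u^3, u*v, w}; counting standard monomials gives mu = 7. Corank 2; j^3 = u^2*v has shape L^2 M (L != M), so D-series; mu = 7 gives D_7.

7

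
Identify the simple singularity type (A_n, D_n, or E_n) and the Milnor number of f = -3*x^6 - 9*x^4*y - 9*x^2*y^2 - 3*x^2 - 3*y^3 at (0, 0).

Type A2, Milnor number mu = 2.

The Hessian of f at 0 has rank 1. Corank 1: A-series; mu = 2 gives A_2.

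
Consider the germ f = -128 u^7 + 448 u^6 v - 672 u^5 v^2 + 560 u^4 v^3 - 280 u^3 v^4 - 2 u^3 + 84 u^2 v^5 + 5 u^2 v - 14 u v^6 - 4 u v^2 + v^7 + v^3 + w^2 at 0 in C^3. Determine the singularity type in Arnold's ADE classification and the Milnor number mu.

The Hessian of f at 0 is [[0, 0, 0], [0, 0, 0], [0, 0, 2]] with rank 1, so corank 2. A Groebner basis of the Jacobian ideal J(f) in C{u,v,w} is {-u*v/14 + v^6 + v^2/14, u*v^2 - v^3, u^2 - 3*u*v/2 + v^2/2, w}; counting standard monomials gives mu = 8. Corank 2; j^3 = -(u - v)^2*(2*u - v) has shape L^2 M (L != M), so D-series; mu = 8 gives D_8.

Type D_8, Milnor number mu = 8.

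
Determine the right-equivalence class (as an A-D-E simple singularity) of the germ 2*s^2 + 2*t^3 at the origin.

A_2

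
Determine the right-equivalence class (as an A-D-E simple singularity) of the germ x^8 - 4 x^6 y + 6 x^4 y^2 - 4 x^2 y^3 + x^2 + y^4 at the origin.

The Hessian of f at 0 has rank 1. Corank 1: A-series; mu = 3 gives A_3.

A3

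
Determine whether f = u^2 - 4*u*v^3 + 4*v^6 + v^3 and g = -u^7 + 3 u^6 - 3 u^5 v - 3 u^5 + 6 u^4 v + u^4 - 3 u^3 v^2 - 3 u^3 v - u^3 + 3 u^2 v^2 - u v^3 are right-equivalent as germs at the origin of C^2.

No.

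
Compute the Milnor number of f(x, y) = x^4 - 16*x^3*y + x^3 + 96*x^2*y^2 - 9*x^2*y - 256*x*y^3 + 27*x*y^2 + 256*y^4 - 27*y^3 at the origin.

6

The Hessian of f at 0 is [[0, 0], [0, 0]] with rank 0, so corank 2. A Groebner basis of the Jacobian ideal J(f) in C{x,y} is {y^4, x*y^2 - 10*y^3/3, x^2 - 6*x*y + 9*y^2}; counting standard monomials gives mu = 6. Corank 2; j^3 = (x - 3*y)^3 is a perfect cube, so E-series; the 4-jet and mu = 6 give E_6.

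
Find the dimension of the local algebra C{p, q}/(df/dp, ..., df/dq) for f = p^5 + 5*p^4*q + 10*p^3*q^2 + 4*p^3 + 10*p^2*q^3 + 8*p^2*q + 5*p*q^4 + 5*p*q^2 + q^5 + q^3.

The Hessian of f at 0 has rank 0. Corank 2; j^3 = (p + q)*(2*p + q)^2 has shape L^2 M (L != M), so D-series; mu = 6 gives D_6.

6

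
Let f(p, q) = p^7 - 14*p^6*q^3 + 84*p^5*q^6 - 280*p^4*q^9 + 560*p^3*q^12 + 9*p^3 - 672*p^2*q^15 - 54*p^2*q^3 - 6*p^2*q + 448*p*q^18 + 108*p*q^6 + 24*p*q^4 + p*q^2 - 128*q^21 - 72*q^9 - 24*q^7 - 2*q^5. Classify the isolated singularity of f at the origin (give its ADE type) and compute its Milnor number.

The Hessian of f at 0 has rank 0. Corank 2; j^3 = p*(3*p - q)^2 has shape L^2 M (L != M), so D-series; mu = 8 gives D_8.

Type D8, Milnor number mu = 8.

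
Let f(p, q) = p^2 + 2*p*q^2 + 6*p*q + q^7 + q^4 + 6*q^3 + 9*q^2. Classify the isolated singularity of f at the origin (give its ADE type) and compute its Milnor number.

Type A_6, Milnor number mu = 6.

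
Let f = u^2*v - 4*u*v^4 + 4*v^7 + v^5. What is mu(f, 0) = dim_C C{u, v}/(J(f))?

The Hessian of f at 0 has rank 0. Corank 2; j^3 = u^2*v has shape L^2 M (L != M), so D-series; mu = 6 gives D_6.

6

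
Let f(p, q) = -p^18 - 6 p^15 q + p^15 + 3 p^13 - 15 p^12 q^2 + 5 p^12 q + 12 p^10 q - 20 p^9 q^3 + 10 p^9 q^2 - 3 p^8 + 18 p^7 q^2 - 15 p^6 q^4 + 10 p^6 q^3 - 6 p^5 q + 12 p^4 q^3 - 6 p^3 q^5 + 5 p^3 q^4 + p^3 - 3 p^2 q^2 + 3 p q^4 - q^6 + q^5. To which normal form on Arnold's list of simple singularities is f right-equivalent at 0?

The Hessian of f at 0 has rank 0. Corank 2; j^3 = p^3 is a perfect cube, so E-series; the 5-jet and mu = 8 give E_8.

E8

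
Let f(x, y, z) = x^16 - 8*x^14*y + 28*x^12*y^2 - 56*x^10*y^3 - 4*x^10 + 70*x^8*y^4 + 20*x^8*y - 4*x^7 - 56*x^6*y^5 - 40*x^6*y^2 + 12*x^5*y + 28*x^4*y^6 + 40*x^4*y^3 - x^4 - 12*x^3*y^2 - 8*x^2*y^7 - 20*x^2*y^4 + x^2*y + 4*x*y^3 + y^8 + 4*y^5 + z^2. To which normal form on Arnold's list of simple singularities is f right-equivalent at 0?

The Hessian of f at 0 has rank 1. Corank 2; j^3 = x^2*y has shape L^2 M (L != M), so D-series; mu = 9 gives D_9.

D_{9}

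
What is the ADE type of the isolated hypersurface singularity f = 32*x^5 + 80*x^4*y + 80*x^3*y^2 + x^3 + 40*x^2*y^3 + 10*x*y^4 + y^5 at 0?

E_{8}

The Hessian of f at 0 has rank 0. Corank 2; j^3 = x^3 is a perfect cube, so E-series; the 5-jet and mu = 8 give E_8.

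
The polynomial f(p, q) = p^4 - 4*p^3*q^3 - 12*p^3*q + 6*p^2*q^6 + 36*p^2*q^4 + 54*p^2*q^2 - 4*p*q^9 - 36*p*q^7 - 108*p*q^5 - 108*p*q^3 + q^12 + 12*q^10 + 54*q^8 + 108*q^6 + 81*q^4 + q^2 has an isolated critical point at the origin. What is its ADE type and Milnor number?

The Hessian of f at 0 has rank 1. Corank 1: A-series; mu = 3 gives A_3.

Type A_3, Milnor number mu = 3.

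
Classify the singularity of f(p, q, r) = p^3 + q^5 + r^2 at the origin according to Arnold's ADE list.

E8

The Hessian of f at 0 has rank 1. Corank 2; j^3 = p^3 is a perfect cube, so E-series; the 5-jet and mu = 8 give E_8.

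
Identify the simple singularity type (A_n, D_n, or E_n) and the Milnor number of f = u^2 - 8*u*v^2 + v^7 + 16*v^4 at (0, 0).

Type A6, Milnor number mu = 6.

The Hessian of f at 0 has rank 1. Corank 1: A-series; mu = 6 gives A_6.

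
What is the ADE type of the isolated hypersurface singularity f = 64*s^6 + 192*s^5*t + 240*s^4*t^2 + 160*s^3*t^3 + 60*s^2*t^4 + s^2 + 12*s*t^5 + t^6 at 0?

A5

The Hessian of f at 0 has rank 1. Corank 1: A-series; mu = 5 gives A_5.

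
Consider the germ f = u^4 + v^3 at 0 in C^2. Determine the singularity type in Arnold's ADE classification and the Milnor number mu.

Type E_{6}, Milnor number mu = 6.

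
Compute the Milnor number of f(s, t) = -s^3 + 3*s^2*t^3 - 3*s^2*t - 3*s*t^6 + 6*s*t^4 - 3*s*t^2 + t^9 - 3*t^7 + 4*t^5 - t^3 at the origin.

8

The Hessian of f at 0 is [[0, 0], [0, 0]] with rank 0, so corank 2. A Groebner basis of the Jacobian ideal J(f) in C{s,t} is {-s^2/2 + s*t^3 - s*t - t^2/2, t^4, s^3 - 3*s*t^2 - 2*t^3, s^2*t + 2*s*t^2 + t^3}; counting standard monomials gives mu = 8. Corank 2; j^3 = -(s + t)^3 is a perfect cube, so E-series; the 5-jet and mu = 8 give E_8.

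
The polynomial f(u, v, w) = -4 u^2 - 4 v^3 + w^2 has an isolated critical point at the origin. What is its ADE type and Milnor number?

The Hessian of f at 0 is [[-8, 0, 0], [0, 0, 0], [0, 0, 2]] with rank 2, so corank 1. A Groebner basis of the Jacobian ideal J(f) in C{u,v,w} is {v^2, u, w}; counting standard monomials gives mu = 2. Corank 1: A-series; mu = 2 gives A_2.

Type A_2, Milnor number mu = 2.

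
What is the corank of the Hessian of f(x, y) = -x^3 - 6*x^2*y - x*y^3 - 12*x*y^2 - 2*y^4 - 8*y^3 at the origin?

2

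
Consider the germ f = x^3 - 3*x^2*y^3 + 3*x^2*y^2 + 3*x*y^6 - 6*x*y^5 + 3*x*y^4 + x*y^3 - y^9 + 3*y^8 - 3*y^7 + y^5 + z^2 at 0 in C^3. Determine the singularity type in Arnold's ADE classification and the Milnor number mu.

Type E_{7}, Milnor number mu = 7.

The Hessian of f at 0 has rank 1. Corank 2; j^3 = x^3 is a perfect cube, so E-series; the 4-jet and mu = 7 give E_7.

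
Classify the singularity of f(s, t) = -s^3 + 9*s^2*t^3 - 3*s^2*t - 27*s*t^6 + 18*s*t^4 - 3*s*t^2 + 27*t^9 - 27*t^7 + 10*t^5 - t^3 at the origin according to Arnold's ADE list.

E_{8}

The Hessian of f at 0 has rank 0. Corank 2; j^3 = -(s + t)^3 is a perfect cube, so E-series; the 5-jet and mu = 8 give E_8.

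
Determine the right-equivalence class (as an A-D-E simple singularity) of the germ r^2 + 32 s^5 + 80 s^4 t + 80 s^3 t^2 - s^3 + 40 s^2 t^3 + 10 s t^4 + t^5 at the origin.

E_{8}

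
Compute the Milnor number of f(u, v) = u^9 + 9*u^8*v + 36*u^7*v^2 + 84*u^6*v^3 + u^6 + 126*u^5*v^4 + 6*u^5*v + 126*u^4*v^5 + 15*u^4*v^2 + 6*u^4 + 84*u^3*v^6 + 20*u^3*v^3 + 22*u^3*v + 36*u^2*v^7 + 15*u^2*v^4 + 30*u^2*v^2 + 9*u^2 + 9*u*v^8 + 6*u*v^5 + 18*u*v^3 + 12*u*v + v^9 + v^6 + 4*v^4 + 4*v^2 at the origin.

The Hessian of f at 0 is [[18, 12], [12, 8]] with rank 1, so corank 1. A Groebner basis of the Jacobian ideal J(f) in C{u,v} is {567*u^2 + u*v^3 + 702*u*v + 216*v^2, -729*u^2 - 891*u*v + v^4 - 270*v^2, u^3 - 2*u*v^2 - 6*u - 10*v^3/9 - 4*v, u^2*v + 5*u*v^2/3 + 3*u + 19*v^3/27 + 2*v}; counting standard monomials gives mu = 8. Corank 1: A-series; mu = 8 gives A_8.

8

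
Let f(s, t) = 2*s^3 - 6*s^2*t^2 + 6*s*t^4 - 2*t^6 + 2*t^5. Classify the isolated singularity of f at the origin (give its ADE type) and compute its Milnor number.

The Hessian of f at 0 has rank 0. Corank 2; j^3 = 2*s^3 is a perfect cube, so E-series; the 5-jet and mu = 8 give E_8.

Type E_8, Milnor number mu = 8.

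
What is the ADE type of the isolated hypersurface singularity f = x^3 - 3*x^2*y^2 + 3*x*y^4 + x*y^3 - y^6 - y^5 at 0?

The Hessian of f at 0 is [[0, 0], [0, 0]] with rank 0, so corank 2. A Groebner basis of the Jacobian ideal J(f) in C{x,y} is {-x^2 + y^4 - y^3/3, x^3, x^2*y + x^2/3 + y^3/9, -x^2 + x*y^2 - y^3/3}; counting standard monomials gives mu = 7. Corank 2; j^3 = x^3 is a perfect cube, so E-series; the 4-jet and mu = 7 give E_7.

E_7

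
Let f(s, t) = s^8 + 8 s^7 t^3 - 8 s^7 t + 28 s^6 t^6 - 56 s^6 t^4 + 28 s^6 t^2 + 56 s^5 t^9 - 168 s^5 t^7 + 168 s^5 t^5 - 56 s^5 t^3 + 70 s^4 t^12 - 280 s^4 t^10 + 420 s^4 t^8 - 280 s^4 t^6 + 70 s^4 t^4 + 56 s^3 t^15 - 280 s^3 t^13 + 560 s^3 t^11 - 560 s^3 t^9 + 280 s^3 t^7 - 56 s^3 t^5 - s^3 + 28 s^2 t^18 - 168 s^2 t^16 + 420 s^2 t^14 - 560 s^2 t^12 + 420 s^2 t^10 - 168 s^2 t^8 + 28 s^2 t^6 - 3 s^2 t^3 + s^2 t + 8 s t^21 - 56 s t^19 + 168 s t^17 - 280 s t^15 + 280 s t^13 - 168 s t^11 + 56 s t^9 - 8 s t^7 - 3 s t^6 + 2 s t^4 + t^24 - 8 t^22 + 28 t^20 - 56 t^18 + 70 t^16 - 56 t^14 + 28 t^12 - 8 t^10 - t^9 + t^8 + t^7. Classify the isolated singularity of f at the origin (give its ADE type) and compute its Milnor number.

Type D9, Milnor number mu = 9.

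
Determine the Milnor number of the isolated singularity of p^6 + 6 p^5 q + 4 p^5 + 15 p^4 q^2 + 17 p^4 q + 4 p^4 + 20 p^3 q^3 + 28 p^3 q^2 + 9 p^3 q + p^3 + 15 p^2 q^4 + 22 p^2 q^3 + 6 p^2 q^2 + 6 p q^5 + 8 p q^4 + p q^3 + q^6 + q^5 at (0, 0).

7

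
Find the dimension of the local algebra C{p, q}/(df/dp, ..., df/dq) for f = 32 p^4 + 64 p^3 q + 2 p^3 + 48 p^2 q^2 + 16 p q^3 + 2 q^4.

6

The Hessian of f at 0 has rank 0. Corank 2; j^3 = 2*p^3 is a perfect cube, so E-series; the 4-jet and mu = 6 give E_6.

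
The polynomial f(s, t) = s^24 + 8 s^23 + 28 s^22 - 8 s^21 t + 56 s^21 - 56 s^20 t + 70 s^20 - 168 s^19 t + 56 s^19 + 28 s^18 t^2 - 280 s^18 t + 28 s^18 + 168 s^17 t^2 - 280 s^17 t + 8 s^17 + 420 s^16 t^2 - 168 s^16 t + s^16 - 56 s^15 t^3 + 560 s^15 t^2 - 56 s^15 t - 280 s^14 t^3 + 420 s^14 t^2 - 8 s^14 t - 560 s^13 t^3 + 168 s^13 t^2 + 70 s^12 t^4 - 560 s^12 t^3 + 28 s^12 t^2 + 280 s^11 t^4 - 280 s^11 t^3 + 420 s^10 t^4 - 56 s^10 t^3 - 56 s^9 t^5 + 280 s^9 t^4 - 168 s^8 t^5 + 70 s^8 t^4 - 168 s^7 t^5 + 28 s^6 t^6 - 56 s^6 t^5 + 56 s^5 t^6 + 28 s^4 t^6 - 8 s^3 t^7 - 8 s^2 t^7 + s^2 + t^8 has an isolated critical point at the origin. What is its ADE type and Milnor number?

The Hessian of f at 0 has rank 1. Corank 1: A-series; mu = 7 gives A_7.

Type A7, Milnor number mu = 7.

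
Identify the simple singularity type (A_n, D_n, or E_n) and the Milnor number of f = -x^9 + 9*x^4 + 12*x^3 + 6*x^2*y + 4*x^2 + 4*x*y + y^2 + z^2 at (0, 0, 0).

Type A_8, Milnor number mu = 8.

The Hessian of f at 0 has rank 2. Corank 1: A-series; mu = 8 gives A_8.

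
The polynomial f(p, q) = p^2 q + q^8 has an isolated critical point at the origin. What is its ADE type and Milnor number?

The Hessian of f at 0 has rank 0. Corank 2; j^3 = p^2*q has shape L^2 M (L != M), so D-series; mu = 9 gives D_9.

Type D_9, Milnor number mu = 9.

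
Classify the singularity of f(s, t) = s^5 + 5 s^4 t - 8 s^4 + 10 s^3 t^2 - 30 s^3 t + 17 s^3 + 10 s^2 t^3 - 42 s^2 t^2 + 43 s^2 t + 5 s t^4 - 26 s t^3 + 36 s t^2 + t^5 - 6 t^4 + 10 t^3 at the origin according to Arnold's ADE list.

The Hessian of f at 0 has rank 0. Corank 2; j^3 = (s + t)*(17*s^2 + 26*s*t + 10*t^2) splits into three distinct lines over C (the quadratic factor has nonzero discriminant), so D_4.

D4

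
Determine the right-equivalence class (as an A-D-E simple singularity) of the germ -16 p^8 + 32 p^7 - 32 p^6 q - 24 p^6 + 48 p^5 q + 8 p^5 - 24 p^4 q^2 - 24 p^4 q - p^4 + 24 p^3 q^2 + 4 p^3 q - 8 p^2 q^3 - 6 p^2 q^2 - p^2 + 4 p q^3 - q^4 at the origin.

The Hessian of f at 0 has rank 1. Corank 1: A-series; mu = 3 gives A_3.

A_3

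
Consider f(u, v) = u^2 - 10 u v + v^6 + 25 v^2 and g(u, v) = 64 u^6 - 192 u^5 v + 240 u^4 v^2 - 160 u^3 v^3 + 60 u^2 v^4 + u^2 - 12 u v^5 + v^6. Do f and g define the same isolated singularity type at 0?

Yes.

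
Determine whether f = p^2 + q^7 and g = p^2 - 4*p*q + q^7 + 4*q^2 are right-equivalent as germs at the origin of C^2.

The Hessian of f at 0 is [[2, 0], [0, 0]] with rank 1, so corank 1. A Groebner basis of the Jacobian ideal J(f) in C{p,q} is {q^6, p}; counting standard monomials gives mu = 6. Corank 1: A-series; mu = 6 gives A_6. The Hessian of g at 0 is [[2, -4], [-4, 8]] with rank 1, so corank 1. A Groebner basis of the Jacobian ideal J(g) in C{p,q} is {q^6, p - 2*q}; counting standard monomials gives mu = 6. Corank 1: A-series; mu = 6 gives A_6. Both have type A_6, hence right-equivalent.

Yes.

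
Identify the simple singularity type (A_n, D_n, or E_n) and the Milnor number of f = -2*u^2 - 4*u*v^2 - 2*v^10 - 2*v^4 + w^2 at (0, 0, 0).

Type A9, Milnor number mu = 9.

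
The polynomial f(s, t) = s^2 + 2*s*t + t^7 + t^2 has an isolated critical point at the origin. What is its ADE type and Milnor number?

Type A_{6}, Milnor number mu = 6.

The Hessian of f at 0 has rank 1. Corank 1: A-series; mu = 6 gives A_6.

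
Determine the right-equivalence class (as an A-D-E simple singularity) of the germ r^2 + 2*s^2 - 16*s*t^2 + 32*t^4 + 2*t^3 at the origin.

The Hessian of f at 0 has rank 2. Corank 1: A-series; mu = 2 gives A_2.

A2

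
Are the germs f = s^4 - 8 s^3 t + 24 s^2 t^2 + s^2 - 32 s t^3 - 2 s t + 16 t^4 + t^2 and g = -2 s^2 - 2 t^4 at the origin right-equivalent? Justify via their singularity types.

The Hessian of f at 0 has rank 1. Corank 1: A-series; mu = 3 gives A_3. The Hessian of g at 0 has rank 1. Corank 1: A-series; mu = 3 gives A_3. Both have type A_3, hence right-equivalent.

Yes.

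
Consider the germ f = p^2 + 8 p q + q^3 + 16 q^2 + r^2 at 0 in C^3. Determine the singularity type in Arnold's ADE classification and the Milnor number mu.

Type A2, Milnor number mu = 2.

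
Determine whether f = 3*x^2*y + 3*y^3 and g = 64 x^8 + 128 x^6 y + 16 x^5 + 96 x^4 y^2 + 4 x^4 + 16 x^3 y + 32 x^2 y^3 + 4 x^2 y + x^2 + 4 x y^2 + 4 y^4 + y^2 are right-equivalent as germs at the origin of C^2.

The Hessian of f at 0 is [[0, 0], [0, 0]] with rank 0, so corank 2. A Groebner basis of the Jacobian ideal J(f) in C{x,y} is {y^3, x^2 + 3*y^2, x*y}; counting standard monomials gives mu = 4. Corank 2; j^3 = 3*y*(x^2 + y^2) splits into three distinct lines over C (the quadratic factor has nonzero discriminant), so D_4. The Hessian of g at 0 is [[2, 0], [0, 2]] with rank 2, so corank 0. A Groebner basis of the Jacobian ideal J(g) in C{x,y} is {x, y}; counting standard monomials gives mu = 1. Corank 0: nondegenerate Morse point, so A_1. f is D_4 but g is A_1, hence not right-equivalent.

No.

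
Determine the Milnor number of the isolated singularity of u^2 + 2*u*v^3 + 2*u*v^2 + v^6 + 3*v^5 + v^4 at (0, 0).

The Hessian of f at 0 has rank 1. Corank 1: A-series; mu = 4 gives A_4.

4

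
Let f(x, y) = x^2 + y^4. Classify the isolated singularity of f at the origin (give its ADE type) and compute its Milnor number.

Type A3, Milnor number mu = 3.

The Hessian of f at 0 has rank 1. Corank 1: A-series; mu = 3 gives A_3.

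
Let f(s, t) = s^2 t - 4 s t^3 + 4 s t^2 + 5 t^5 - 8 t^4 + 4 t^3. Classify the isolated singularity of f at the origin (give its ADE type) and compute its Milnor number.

Type D6, Milnor number mu = 6.

The Hessian of f at 0 has rank 0. Corank 2; j^3 = t*(s + 2*t)^2 has shape L^2 M (L != M), so D-series; mu = 6 gives D_6.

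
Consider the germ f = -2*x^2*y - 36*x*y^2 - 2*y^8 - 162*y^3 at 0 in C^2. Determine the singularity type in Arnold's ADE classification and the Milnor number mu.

Type D_9, Milnor number mu = 9.

The Hessian of f at 0 has rank 0. Corank 2; j^3 = -2*y*(x + 9*y)^2 has shape L^2 M (L != M), so D-series; mu = 9 gives D_9.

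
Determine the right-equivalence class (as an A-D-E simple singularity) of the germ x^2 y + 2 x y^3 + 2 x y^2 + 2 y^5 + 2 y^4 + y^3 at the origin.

D_6

The Hessian of f at 0 has rank 0. Corank 2; j^3 = y*(x + y)^2 has shape L^2 M (L != M), so D-series; mu = 6 gives D_6.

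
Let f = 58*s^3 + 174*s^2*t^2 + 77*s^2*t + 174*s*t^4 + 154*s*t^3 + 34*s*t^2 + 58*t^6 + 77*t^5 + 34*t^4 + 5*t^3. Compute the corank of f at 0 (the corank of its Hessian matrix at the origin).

Hessian at 0 has rank 0.

2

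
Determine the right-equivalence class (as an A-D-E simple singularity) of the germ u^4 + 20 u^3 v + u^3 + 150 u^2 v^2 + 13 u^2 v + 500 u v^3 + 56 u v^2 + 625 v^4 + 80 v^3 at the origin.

D5

The Hessian of f at 0 has rank 0. Corank 2; j^3 = (u + 4*v)^2*(u + 5*v) has shape L^2 M (L != M), so D-series; mu = 5 gives D_5.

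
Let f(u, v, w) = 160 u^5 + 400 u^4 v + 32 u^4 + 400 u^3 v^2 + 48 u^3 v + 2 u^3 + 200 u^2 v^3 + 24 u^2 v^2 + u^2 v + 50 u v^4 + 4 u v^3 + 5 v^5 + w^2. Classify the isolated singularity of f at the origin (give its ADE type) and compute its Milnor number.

The Hessian of f at 0 has rank 1. Corank 2; j^3 = u^2*(2*u + v) has shape L^2 M (L != M), so D-series; mu = 6 gives D_6.

Type D_6, Milnor number mu = 6.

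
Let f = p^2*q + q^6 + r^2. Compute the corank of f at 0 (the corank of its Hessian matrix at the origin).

2

The Hessian at 0 is [[0, 0, 0], [0, 0, 0], [0, 0, 2]] of rank 1; hence corank 2.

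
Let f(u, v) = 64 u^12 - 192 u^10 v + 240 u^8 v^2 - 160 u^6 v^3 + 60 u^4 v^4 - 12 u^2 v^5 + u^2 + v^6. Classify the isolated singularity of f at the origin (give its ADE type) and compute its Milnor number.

Type A_5, Milnor number mu = 5.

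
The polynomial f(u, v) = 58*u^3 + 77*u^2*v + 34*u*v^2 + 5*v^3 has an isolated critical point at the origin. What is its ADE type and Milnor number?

Type D4, Milnor number mu = 4.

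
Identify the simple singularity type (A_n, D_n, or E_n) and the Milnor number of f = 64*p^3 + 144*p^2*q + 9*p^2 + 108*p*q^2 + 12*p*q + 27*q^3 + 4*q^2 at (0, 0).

The Hessian of f at 0 has rank 1. Corank 1: A-series; mu = 2 gives A_2.

Type A2, Milnor number mu = 2.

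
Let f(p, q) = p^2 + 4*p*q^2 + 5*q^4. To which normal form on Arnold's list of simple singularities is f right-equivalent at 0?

A3

The Hessian of f at 0 has rank 1. Corank 1: A-series; mu = 3 gives A_3.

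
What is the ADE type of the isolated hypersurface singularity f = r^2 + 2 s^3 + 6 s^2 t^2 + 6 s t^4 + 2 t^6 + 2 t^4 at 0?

E6

The Hessian of f at 0 has rank 1. Corank 2; j^3 = 2*s^3 is a perfect cube, so E-series; the 4-jet and mu = 6 give E_6.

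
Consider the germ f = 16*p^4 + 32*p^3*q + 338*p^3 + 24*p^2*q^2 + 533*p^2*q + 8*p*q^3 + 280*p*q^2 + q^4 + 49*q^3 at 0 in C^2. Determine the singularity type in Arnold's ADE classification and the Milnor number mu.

Type D_{5}, Milnor number mu = 5.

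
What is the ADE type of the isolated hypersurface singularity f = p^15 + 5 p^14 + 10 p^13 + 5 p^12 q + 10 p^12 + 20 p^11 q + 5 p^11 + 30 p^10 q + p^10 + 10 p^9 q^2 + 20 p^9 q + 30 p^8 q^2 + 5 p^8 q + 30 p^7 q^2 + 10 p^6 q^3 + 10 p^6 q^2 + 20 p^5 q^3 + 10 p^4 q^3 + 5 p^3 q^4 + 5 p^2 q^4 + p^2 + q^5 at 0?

The Hessian of f at 0 has rank 1. Corank 1: A-series; mu = 4 gives A_4.

A_{4}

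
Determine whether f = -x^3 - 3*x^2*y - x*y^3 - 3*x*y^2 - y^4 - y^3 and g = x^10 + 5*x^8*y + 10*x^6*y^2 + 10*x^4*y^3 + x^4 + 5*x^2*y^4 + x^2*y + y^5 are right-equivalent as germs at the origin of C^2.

The Hessian of f at 0 has rank 0. Corank 2; j^3 = -(x + y)^3 is a perfect cube, so E-series; the 4-jet and mu = 7 give E_7. The Hessian of g at 0 has rank 0. Corank 2; j^3 = x^2*y has shape L^2 M (L != M), so D-series; mu = 6 gives D_6. f is E_7 but g is D_6, hence not right-equivalent.

No.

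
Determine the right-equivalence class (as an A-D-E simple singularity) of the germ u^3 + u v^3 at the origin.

E_7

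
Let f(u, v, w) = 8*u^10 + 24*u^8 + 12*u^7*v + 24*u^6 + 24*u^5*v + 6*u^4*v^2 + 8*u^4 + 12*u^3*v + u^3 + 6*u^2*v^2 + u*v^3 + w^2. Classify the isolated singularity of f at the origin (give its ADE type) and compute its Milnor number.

Type E_{7}, Milnor number mu = 7.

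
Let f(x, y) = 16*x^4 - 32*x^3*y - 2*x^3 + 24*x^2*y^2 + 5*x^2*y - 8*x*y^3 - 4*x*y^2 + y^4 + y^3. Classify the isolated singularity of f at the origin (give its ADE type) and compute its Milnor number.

Type D_{5}, Milnor number mu = 5.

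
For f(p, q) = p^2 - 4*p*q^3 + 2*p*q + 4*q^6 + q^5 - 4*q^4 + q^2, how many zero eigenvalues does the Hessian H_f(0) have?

Hessian at 0 has rank 1.

1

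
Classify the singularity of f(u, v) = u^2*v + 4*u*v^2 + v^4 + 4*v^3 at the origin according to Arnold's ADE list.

D_5

The Hessian of f at 0 has rank 0. Corank 2; j^3 = v*(u + 2*v)^2 has shape L^2 M (L != M), so D-series; mu = 5 gives D_5.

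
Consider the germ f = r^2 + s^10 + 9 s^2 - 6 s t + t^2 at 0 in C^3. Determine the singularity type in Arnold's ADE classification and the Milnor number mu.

Type A_{9}, Milnor number mu = 9.

The Hessian of f at 0 has rank 2. Corank 1: A-series; mu = 9 gives A_9.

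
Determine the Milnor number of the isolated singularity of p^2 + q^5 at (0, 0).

The Hessian of f at 0 has rank 1. Corank 1: A-series; mu = 4 gives A_4.

4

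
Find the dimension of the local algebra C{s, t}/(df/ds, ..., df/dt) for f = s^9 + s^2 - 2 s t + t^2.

The Hessian of f at 0 has rank 1. Corank 1: A-series; mu = 8 gives A_8.

8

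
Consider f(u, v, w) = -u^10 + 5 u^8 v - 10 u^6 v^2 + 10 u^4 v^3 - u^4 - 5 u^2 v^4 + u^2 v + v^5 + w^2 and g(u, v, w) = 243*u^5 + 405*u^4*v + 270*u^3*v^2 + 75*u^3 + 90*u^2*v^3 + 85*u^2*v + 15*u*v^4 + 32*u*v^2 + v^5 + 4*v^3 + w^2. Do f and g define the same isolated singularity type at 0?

The Hessian of f at 0 is [[0, 0, 0], [0, 0, 0], [0, 0, 2]] with rank 1, so corank 2. A Groebner basis of the Jacobian ideal J(f) in C{u,v,w} is {u^2/5 + v^4, u^3, u*v, w}; counting standard monomials gives mu = 6. Corank 2; j^3 = u^2*v has shape L^2 M (L != M), so D-series; mu = 6 gives D_6. The Hessian of g at 0 is [[0, 0, 0], [0, 0, 0], [0, 0, 2]] with rank 1, so corank 2. A Groebner basis of the Jacobian ideal J(g) in C{u,v,w} is {625*u*v/3 + v^4 + 250*v^2/3, u*v^2 + 2*v^3/5, u^2 + 11*u*v/15 + 2*v^2/15, w}; counting standard monomials gives mu = 6. Corank 2; j^3 = (3*u + v)*(5*u + 2*v)^2 has shape L^2 M (L != M), so D-series; mu = 6 gives D_6. Both have type D_6, hence right-equivalent.

Yes.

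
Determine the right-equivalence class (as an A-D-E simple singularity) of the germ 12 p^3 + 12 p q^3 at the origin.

E7

The Hessian of f at 0 has rank 0. Corank 2; j^3 = 12*p^3 is a perfect cube, so E-series; the 4-jet and mu = 7 give E_7.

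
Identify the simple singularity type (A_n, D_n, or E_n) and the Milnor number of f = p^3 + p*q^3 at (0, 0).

Type E7, Milnor number mu = 7.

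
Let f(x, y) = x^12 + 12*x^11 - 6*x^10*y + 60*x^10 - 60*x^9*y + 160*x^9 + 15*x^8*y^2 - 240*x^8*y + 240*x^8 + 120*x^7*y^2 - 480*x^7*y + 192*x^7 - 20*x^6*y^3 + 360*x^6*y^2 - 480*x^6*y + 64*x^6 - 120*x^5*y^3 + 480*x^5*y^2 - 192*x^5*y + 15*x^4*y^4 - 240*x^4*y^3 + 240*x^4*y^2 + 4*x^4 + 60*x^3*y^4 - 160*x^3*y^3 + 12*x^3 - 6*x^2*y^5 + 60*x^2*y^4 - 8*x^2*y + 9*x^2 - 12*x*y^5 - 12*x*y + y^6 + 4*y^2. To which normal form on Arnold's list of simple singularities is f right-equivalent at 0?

A_{5}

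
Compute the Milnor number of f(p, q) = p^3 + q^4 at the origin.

6

The Hessian of f at 0 is [[0, 0], [0, 0]] with rank 0, so corank 2. A Groebner basis of the Jacobian ideal J(f) in C{p,q} is {q^3, p^2}; counting standard monomials gives mu = 6. Corank 2; j^3 = p^3 is a perfect cube, so E-series; the 4-jet and mu = 6 give E_6.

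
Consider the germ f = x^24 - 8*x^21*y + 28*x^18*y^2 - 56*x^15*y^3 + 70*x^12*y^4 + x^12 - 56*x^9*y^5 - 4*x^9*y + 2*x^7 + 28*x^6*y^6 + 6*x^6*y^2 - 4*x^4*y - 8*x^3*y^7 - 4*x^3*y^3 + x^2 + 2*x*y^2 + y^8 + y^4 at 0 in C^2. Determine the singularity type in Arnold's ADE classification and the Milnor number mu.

The Hessian of f at 0 has rank 1. Corank 1: A-series; mu = 7 gives A_7.

Type A7, Milnor number mu = 7.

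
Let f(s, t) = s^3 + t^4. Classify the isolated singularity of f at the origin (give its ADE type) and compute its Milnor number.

Type E_{6}, Milnor number mu = 6.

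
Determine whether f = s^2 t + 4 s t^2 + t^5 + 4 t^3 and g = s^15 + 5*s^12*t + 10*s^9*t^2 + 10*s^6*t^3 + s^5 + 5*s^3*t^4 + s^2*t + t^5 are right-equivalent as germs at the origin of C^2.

The Hessian of f at 0 has rank 0. Corank 2; j^3 = t*(s + 2*t)^2 has shape L^2 M (L != M), so D-series; mu = 6 gives D_6. The Hessian of g at 0 has rank 0. Corank 2; j^3 = s^2*t has shape L^2 M (L != M), so D-series; mu = 6 gives D_6. Both have type D_6, hence right-equivalent.

Yes.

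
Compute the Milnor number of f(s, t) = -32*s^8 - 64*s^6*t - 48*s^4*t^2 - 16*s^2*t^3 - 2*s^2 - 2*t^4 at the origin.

3

The Hessian of f at 0 is [[-4, 0], [0, 0]] with rank 1, so corank 1. A Groebner basis of the Jacobian ideal J(f) in C{s,t} is {t^3, s}; counting standard monomials gives mu = 3. Corank 1: A-series; mu = 3 gives A_3.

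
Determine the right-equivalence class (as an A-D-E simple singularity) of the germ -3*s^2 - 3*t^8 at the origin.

A_{7}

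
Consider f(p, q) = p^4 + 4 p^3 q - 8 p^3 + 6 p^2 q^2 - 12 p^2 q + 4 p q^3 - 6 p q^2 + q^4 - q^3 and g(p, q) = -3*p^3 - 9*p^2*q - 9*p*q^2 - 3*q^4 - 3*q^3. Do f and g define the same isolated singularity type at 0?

Yes.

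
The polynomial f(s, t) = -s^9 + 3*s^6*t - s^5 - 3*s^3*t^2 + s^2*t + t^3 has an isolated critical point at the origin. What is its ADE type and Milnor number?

The Hessian of f at 0 is [[0, 0], [0, 0]] with rank 0, so corank 2. A Groebner basis of the Jacobian ideal J(f) in C{s,t} is {t^3, s^2 + 3*t^2, s*t}; counting standard monomials gives mu = 4. Corank 2; j^3 = t*(s^2 + t^2) splits into three distinct lines over C (the quadratic factor has nonzero discriminant), so D_4.

Type D4, Milnor number mu = 4.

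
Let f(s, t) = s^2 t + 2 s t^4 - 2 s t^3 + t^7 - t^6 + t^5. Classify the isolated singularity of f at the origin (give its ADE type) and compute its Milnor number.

The Hessian of f at 0 has rank 0. Corank 2; j^3 = s^2*t has shape L^2 M (L != M), so D-series; mu = 7 gives D_7.

Type D_7, Milnor number mu = 7.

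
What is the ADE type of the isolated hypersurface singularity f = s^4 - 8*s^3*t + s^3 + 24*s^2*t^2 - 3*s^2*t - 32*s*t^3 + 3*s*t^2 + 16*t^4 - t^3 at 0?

The Hessian of f at 0 is [[0, 0], [0, 0]] with rank 0, so corank 2. A Groebner basis of the Jacobian ideal J(f) in C{s,t} is {t^4, s*t^2 - 4*t^3/3, s^2 - 2*s*t + t^2}; counting standard monomials gives mu = 6. Corank 2; j^3 = (s - t)^3 is a perfect cube, so E-series; the 4-jet and mu = 6 give E_6.

E6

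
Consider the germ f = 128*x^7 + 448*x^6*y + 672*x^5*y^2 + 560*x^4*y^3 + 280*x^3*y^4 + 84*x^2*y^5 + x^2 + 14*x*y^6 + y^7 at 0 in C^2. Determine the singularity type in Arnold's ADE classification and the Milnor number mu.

The Hessian of f at 0 is [[2, 0], [0, 0]] with rank 1, so corank 1. A Groebner basis of the Jacobian ideal J(f) in C{x,y} is {y^6, x}; counting standard monomials gives mu = 6. Corank 1: A-series; mu = 6 gives A_6.

Type A_{6}, Milnor number mu = 6.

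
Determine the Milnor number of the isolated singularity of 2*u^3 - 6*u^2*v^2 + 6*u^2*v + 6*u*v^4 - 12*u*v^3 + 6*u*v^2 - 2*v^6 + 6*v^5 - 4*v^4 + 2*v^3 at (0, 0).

6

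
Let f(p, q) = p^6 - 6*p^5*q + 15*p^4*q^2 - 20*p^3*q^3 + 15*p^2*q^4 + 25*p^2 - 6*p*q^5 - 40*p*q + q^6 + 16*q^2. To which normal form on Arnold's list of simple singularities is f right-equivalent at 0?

A_{5}

The Hessian of f at 0 is [[50, -40], [-40, 32]] with rank 1, so corank 1. A Groebner basis of the Jacobian ideal J(f) in C{p,q} is {q^5, p - 4*q/5}; counting standard monomials gives mu = 5. Corank 1: A-series; mu = 5 gives A_5.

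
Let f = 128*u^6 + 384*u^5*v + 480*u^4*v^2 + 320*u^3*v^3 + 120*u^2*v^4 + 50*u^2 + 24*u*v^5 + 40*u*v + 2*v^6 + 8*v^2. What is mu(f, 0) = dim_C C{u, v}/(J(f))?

The Hessian of f at 0 is [[100, 40], [40, 16]] with rank 1, so corank 1. A Groebner basis of the Jacobian ideal J(f) in C{u,v} is {v^5, u + 2*v/5}; counting standard monomials gives mu = 5. Corank 1: A-series; mu = 5 gives A_5.

5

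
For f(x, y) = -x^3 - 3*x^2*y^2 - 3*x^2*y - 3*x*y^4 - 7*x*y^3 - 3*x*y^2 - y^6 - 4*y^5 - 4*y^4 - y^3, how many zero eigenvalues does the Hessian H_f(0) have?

The Hessian at 0 is [[0, 0], [0, 0]] of rank 0; hence corank 2.

2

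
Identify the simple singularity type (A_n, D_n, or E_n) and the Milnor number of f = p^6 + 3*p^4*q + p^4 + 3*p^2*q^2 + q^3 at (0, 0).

Type E6, Milnor number mu = 6.

The Hessian of f at 0 has rank 0. Corank 2; j^3 = q^3 is a perfect cube, so E-series; the 4-jet and mu = 6 give E_6.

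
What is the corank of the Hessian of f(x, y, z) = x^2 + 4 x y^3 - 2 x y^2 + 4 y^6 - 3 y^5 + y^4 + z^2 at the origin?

Hessian at 0 has rank 2.

1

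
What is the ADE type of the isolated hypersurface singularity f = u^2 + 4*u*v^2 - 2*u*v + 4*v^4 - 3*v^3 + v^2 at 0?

A_{2}

The Hessian of f at 0 is [[2, -2], [-2, 2]] with rank 1, so corank 1. A Groebner basis of the Jacobian ideal J(f) in C{u,v} is {v^2, u - v}; counting standard monomials gives mu = 2. Corank 1: A-series; mu = 2 gives A_2.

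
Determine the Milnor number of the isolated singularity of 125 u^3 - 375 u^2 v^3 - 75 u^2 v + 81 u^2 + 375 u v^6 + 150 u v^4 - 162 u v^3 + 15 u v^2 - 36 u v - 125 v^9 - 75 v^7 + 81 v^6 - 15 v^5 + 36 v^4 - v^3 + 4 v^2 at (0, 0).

2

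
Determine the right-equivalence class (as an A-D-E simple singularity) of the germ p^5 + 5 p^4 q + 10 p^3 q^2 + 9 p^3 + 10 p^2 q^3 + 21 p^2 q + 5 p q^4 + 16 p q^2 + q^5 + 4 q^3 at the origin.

D_6

The Hessian of f at 0 is [[0, 0], [0, 0]] with rank 0, so corank 2. A Groebner basis of the Jacobian ideal J(f) in C{p,q} is {-243*p*q/5 + q^4 - 162*q^2/5, p*q^2 + 2*q^3/3, p^2 + 5*p*q/3 + 2*q^2/3}; counting standard monomials gives mu = 6. Corank 2; j^3 = (p + q)*(3*p + 2*q)^2 has shape L^2 M (L != M), so D-series; mu = 6 gives D_6.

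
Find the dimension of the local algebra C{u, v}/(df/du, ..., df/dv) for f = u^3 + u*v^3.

7

The Hessian of f at 0 has rank 0. Corank 2; j^3 = u^3 is a perfect cube, so E-series; the 4-jet and mu = 7 give E_7.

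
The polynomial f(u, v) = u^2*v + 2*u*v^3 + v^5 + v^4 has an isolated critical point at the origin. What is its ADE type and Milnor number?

Type D_5, Milnor number mu = 5.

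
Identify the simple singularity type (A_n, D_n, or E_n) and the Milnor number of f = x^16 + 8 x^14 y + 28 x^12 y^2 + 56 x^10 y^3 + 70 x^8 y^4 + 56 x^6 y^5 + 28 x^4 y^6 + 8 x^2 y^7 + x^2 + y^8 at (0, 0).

The Hessian of f at 0 has rank 1. Corank 1: A-series; mu = 7 gives A_7.

Type A_{7}, Milnor number mu = 7.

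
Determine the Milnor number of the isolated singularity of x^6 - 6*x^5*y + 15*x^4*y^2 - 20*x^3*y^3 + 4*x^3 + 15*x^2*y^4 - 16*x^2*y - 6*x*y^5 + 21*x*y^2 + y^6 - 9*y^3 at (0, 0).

7

The Hessian of f at 0 has rank 0. Corank 2; j^3 = (x - y)*(2*x - 3*y)^2 has shape L^2 M (L != M), so D-series; mu = 7 gives D_7.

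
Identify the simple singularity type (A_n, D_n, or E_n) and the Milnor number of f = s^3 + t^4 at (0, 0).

Type E_{6}, Milnor number mu = 6.

The Hessian of f at 0 has rank 0. Corank 2; j^3 = s^3 is a perfect cube, so E-series; the 4-jet and mu = 6 give E_6.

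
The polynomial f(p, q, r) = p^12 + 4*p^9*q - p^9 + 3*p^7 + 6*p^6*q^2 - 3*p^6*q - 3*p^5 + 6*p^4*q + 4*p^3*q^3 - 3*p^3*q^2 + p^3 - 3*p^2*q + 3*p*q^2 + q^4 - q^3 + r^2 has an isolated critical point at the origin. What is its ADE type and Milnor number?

Type E_{6}, Milnor number mu = 6.

The Hessian of f at 0 is [[0, 0, 0], [0, 0, 0], [0, 0, 2]] with rank 1, so corank 2. A Groebner basis of the Jacobian ideal J(f) in C{p,q,r} is {q^3, p^2 - 2*p*q + q^2, r}; counting standard monomials gives mu = 6. Corank 2; j^3 = (p - q)^3 is a perfect cube, so E-series; the 4-jet and mu = 6 give E_6.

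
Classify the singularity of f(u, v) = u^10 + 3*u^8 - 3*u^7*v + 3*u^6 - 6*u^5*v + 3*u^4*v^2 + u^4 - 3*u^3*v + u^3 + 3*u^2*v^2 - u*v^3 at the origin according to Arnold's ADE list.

The Hessian of f at 0 has rank 0. Corank 2; j^3 = u^3 is a perfect cube, so E-series; the 4-jet and mu = 7 give E_7.

E_7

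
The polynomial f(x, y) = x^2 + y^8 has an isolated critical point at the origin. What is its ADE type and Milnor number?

Type A_{7}, Milnor number mu = 7.

The Hessian of f at 0 has rank 1. Corank 1: A-series; mu = 7 gives A_7.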